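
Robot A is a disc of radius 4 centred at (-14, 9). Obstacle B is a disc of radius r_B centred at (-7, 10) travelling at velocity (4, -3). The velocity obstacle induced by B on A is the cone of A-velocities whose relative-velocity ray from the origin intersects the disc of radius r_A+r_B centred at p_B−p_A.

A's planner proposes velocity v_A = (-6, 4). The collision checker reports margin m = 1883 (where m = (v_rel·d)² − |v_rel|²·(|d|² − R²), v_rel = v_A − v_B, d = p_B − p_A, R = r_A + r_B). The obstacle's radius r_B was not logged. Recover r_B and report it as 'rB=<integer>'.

m = 1883
d = (7, 1);  v_rel = (-10, 7),  |v_rel|² = 149
v_rel×d = (-10)·(1) − (7)·(7) = -59
since m = R²·149 − (-59)²:  R² = (3481 + 1883) / 149 = 36
R = √36 = 6  ⇒  r_B = 6 − 4 = 2

rB=2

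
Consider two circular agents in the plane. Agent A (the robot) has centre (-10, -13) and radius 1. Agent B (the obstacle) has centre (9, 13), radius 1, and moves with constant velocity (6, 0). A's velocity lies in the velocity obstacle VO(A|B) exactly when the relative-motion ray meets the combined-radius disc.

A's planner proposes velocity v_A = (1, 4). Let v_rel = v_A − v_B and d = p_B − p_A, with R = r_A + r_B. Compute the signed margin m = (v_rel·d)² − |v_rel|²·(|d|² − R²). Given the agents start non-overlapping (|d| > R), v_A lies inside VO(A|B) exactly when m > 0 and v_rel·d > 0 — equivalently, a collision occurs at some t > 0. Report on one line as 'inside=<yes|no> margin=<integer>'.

d = (19, 26),  |d|² = 1037;  R = 1+1 = 2,  c = 1037−2² = 1033
v_rel = (-5, 4),  |v_rel|² = 41;  v_rel·d = (-5)·(19) + (4)·(26) = 9
41·t² − 18·t + 1033 = 0  ⇒  m = 9² − 41·1033 = -42272
m = -42272 < 0,  v_rel·d = 9 > 0  ⇒  outside

inside=no margin=-42272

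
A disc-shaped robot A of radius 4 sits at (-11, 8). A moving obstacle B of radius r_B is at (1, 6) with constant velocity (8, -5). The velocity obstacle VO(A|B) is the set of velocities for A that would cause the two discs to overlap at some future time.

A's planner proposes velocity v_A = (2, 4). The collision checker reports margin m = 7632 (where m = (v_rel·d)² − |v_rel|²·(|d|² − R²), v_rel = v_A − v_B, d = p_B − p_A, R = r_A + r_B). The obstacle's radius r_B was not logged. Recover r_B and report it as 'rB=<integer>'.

m = 7632
d = (12, -2);  v_rel = (-6, 9),  |v_rel|² = 117
v_rel×d = (-6)·(-2) − (9)·(12) = -96
since m = R²·117 − (-96)²:  R² = (9216 + 7632) / 117 = 144
R = √144 = 12  ⇒  r_B = 12 − 4 = 8

rB=8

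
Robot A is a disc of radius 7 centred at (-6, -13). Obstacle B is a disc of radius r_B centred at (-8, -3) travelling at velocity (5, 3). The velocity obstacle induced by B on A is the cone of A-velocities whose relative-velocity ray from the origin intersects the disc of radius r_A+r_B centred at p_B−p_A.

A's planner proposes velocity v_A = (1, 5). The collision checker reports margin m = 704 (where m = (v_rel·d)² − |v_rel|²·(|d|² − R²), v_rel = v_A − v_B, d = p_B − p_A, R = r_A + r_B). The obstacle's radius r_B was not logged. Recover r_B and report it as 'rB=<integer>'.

m = 704
d = (-2, 10);  v_rel = (-4, 2),  |v_rel|² = 20
v_rel×d = (-4)·(10) − (2)·(-2) = -36
since m = R²·20 − (-36)²:  R² = (1296 + 704) / 20 = 100
R = √100 = 10  ⇒  r_B = 10 − 7 = 3

rB=3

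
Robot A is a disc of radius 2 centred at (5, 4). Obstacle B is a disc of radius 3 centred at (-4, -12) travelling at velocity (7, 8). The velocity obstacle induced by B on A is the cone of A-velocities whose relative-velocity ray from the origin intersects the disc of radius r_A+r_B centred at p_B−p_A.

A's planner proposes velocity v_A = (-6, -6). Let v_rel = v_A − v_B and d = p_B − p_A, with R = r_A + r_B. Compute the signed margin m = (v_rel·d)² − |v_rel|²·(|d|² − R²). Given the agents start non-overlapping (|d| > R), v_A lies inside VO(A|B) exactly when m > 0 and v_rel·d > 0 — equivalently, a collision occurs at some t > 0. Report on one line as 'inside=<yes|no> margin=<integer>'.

d = (-9, -16),  |d|² = 337;  R = 2+3 = 5,  c = 337−5² = 312
v_rel = (-13, -14),  |v_rel|² = 365;  v_rel·d = (-13)·(-9) + (-14)·(-16) = 341
365·t² − 682·t + 312 = 0  ⇒  m = 341² − 365·312 = 2401
m = 2401 > 0,  v_rel·d = 341 > 0  ⇒  inside

inside=yes margin=2401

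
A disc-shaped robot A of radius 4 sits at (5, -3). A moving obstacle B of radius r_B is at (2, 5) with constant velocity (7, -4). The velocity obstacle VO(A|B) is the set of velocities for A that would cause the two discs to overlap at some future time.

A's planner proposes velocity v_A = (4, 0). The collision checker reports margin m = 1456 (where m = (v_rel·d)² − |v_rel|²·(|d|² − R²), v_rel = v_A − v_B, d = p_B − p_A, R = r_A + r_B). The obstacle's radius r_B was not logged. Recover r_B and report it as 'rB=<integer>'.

m = 1456
d = (-3, 8);  v_rel = (-3, 4),  |v_rel|² = 25
v_rel×d = (-3)·(8) − (4)·(-3) = -12
since m = R²·25 − (-12)²:  R² = (144 + 1456) / 25 = 64
R = √64 = 8  ⇒  r_B = 8 − 4 = 4

rB=4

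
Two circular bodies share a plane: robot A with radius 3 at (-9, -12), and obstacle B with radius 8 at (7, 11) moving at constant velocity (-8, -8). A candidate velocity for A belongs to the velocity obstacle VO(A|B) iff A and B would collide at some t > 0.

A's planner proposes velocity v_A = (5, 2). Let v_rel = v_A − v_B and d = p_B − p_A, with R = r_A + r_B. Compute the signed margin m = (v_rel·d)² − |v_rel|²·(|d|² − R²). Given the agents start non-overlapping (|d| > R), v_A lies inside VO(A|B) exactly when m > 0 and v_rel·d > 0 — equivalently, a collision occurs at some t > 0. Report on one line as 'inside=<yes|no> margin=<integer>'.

d = (16, 23),  |d|² = 785;  R = 3+8 = 11,  c = 785−11² = 664
v_rel = (13, 10),  |v_rel|² = 269;  v_rel·d = (13)·(16) + (10)·(23) = 438
269·t² − 876·t + 664 = 0  ⇒  m = 438² − 269·664 = 13228
m = 13228 > 0,  v_rel·d = 438 > 0  ⇒  inside

inside=yes margin=13228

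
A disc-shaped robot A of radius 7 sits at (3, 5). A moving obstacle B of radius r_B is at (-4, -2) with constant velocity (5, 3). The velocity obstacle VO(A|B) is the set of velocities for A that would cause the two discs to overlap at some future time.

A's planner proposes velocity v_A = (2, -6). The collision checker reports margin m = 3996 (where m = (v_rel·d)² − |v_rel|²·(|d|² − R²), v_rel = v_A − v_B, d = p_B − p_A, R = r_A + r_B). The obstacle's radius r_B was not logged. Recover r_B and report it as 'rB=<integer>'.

m = 3996
d = (-7, -7);  v_rel = (-3, -9),  |v_rel|² = 90
v_rel×d = (-3)·(-7) − (-9)·(-7) = -42
since m = R²·90 − (-42)²:  R² = (1764 + 3996) / 90 = 64
R = √64 = 8  ⇒  r_B = 8 − 7 = 1

rB=1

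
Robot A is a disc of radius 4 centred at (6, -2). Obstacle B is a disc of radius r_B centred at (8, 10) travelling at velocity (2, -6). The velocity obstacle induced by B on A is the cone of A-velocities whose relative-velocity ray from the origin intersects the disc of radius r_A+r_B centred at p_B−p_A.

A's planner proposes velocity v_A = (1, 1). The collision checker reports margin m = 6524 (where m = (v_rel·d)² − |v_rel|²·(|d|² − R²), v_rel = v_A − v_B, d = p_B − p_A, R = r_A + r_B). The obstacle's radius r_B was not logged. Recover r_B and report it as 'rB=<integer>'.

m = 6524
d = (2, 12);  v_rel = (-1, 7),  |v_rel|² = 50
v_rel×d = (-1)·(12) − (7)·(2) = -26
since m = R²·50 − (-26)²:  R² = (676 + 6524) / 50 = 144
R = √144 = 12  ⇒  r_B = 12 − 4 = 8

rB=8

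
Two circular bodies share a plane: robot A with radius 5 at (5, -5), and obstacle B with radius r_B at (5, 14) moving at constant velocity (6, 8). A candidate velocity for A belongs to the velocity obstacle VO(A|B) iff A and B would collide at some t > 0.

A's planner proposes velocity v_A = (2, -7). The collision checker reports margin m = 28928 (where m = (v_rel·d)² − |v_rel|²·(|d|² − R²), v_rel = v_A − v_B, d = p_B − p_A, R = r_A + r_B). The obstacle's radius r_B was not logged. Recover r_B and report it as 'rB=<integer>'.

m = 28928
d = (0, 19);  v_rel = (-4, -15),  |v_rel|² = 241
v_rel×d = (-4)·(19) − (-15)·(0) = -76
since m = R²·241 − (-76)²:  R² = (5776 + 28928) / 241 = 144
R = √144 = 12  ⇒  r_B = 12 − 5 = 7

rB=7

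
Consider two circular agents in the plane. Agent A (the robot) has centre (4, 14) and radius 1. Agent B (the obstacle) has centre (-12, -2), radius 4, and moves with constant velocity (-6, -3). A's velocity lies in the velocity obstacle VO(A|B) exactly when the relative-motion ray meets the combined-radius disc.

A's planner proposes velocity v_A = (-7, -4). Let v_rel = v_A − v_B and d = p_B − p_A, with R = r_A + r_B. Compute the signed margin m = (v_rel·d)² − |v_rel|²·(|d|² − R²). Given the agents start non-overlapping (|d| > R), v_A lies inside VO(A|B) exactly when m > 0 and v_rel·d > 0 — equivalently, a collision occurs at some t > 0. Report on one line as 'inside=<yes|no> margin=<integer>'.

d = (-16, -16),  |d|² = 512;  R = 1+4 = 5,  c = 512−5² = 487
v_rel = (-1, -1),  |v_rel|² = 2;  v_rel·d = (-1)·(-16) + (-1)·(-16) = 32
2·t² − 64·t + 487 = 0  ⇒  m = 32² − 2·487 = 50
m = 50 > 0,  v_rel·d = 32 > 0  ⇒  inside

inside=yes margin=50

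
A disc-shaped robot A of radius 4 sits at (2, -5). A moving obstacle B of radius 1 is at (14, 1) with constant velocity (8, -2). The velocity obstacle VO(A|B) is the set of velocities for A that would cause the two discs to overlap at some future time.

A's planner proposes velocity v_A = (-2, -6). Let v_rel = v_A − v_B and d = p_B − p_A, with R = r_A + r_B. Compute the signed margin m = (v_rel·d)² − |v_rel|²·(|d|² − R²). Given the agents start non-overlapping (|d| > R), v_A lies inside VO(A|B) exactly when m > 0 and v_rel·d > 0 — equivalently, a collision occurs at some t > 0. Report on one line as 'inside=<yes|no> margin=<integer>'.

d = (12, 6),  |d|² = 180;  R = 4+1 = 5,  c = 180−5² = 155
v_rel = (-10, -4),  |v_rel|² = 116;  v_rel·d = (-10)·(12) + (-4)·(6) = -144
116·t² + 288·t + 155 = 0  ⇒  m = (-144)² − 116·155 = 2756
m = 2756 > 0,  v_rel·d = -144 < 0  ⇒  outside

inside=no margin=2756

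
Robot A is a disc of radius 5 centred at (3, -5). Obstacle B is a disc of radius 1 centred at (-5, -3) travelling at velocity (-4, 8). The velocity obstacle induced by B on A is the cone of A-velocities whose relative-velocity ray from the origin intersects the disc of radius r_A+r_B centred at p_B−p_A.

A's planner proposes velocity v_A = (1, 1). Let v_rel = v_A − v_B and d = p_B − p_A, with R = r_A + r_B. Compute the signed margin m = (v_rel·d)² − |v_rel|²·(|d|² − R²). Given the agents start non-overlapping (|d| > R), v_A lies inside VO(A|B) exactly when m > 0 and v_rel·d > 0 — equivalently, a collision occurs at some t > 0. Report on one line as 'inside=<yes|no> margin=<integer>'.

d = (-8, 2),  |d|² = 68;  R = 5+1 = 6,  c = 68−6² = 32
v_rel = (5, -7),  |v_rel|² = 74;  v_rel·d = (5)·(-8) + (-7)·(2) = -54
74·t² + 108·t + 32 = 0  ⇒  m = (-54)² − 74·32 = 548
m = 548 > 0,  v_rel·d = -54 < 0  ⇒  outside

inside=no margin=548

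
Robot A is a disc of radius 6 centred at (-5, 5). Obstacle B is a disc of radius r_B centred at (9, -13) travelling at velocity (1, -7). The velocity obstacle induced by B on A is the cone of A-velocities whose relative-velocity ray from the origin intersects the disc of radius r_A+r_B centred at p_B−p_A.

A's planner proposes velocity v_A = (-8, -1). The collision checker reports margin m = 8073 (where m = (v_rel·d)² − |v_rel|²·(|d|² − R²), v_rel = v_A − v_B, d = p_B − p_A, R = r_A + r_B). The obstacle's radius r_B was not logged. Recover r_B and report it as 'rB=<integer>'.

m = 8073
d = (14, -18);  v_rel = (-9, 6),  |v_rel|² = 117
v_rel×d = (-9)·(-18) − (6)·(14) = 78
since m = R²·117 − 78²:  R² = (6084 + 8073) / 117 = 121
R = √121 = 11  ⇒  r_B = 11 − 6 = 5

rB=5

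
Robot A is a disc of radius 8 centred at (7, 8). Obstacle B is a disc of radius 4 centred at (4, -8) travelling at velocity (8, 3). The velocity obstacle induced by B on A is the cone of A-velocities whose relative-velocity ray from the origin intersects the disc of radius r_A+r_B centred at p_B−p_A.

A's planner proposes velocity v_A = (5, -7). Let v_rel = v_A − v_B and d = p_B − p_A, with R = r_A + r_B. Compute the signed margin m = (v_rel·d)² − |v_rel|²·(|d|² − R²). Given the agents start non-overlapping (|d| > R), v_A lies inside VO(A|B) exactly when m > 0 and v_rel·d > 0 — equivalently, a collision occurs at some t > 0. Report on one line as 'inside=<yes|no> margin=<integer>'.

d = (-3, -16),  |d|² = 265;  R = 8+4 = 12,  c = 265−12² = 121
v_rel = (-3, -10),  |v_rel|² = 109;  v_rel·d = (-3)·(-3) + (-10)·(-16) = 169
109·t² − 338·t + 121 = 0  ⇒  m = 169² − 109·121 = 15372
m = 15372 > 0,  v_rel·d = 169 > 0  ⇒  inside

inside=yes margin=15372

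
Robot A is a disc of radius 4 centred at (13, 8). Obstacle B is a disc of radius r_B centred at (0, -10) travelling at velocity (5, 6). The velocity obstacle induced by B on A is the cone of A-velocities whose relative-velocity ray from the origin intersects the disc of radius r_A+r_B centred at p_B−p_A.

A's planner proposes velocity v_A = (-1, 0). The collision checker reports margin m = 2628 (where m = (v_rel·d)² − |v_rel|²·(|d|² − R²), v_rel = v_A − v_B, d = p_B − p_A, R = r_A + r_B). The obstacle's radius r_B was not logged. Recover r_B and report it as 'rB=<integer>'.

m = 2628
d = (-13, -18);  v_rel = (-6, -6),  |v_rel|² = 72
v_rel×d = (-6)·(-18) − (-6)·(-13) = 30
since m = R²·72 − 30²:  R² = (900 + 2628) / 72 = 49
R = √49 = 7  ⇒  r_B = 7 − 4 = 3

rB=3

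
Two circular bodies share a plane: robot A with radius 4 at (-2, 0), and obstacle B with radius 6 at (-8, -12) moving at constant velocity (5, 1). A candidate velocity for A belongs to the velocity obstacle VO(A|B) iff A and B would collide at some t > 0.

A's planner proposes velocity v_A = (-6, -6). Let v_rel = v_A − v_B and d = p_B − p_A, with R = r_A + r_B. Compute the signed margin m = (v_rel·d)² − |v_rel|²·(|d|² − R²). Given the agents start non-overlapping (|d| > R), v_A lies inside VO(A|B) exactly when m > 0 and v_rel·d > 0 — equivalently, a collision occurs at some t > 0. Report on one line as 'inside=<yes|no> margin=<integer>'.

d = (-6, -12),  |d|² = 180;  R = 4+6 = 10,  c = 180−10² = 80
v_rel = (-11, -7),  |v_rel|² = 170;  v_rel·d = (-11)·(-6) + (-7)·(-12) = 150
170·t² − 300·t + 80 = 0  ⇒  m = 150² − 170·80 = 8900
m = 8900 > 0,  v_rel·d = 150 > 0  ⇒  inside

inside=yes margin=8900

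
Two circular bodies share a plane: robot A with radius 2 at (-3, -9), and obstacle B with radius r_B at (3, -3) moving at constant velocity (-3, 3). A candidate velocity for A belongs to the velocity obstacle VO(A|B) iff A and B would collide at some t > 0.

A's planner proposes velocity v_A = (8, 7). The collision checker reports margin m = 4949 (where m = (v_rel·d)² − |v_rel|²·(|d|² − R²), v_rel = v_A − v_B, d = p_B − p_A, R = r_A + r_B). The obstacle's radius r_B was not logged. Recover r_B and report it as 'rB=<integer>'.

m = 4949
d = (6, 6);  v_rel = (11, 4),  |v_rel|² = 137
v_rel×d = (11)·(6) − (4)·(6) = 42
since m = R²·137 − 42²:  R² = (1764 + 4949) / 137 = 49
R = √49 = 7  ⇒  r_B = 7 − 2 = 5

rB=5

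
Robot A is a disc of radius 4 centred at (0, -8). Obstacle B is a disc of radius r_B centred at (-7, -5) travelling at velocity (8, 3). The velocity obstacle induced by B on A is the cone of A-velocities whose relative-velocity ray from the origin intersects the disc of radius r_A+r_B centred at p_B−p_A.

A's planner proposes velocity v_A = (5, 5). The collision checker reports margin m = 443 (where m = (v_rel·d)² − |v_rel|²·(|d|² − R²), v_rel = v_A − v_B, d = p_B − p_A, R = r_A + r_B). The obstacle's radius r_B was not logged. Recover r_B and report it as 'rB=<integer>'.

m = 443
d = (-7, 3);  v_rel = (-3, 2),  |v_rel|² = 13
v_rel×d = (-3)·(3) − (2)·(-7) = 5
since m = R²·13 − 5²:  R² = (25 + 443) / 13 = 36
R = √36 = 6  ⇒  r_B = 6 − 4 = 2

rB=2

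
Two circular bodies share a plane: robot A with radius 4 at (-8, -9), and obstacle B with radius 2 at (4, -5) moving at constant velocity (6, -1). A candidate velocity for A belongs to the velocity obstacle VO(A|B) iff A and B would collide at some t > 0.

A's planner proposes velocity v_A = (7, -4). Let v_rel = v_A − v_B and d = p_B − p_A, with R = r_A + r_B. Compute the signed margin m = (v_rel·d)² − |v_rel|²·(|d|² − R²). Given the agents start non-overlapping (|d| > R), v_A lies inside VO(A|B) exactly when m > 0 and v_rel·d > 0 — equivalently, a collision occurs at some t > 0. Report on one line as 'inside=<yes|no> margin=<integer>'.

d = (12, 4),  |d|² = 160;  R = 4+2 = 6,  c = 160−6² = 124
v_rel = (1, -3),  |v_rel|² = 10;  v_rel·d = (1)·(12) + (-3)·(4) = 0
10·t² − 0·t + 124 = 0  ⇒  m = 0² − 10·124 = -1240
m = -1240 < 0,  v_rel·d = 0 = 0  ⇒  outside

inside=no margin=-1240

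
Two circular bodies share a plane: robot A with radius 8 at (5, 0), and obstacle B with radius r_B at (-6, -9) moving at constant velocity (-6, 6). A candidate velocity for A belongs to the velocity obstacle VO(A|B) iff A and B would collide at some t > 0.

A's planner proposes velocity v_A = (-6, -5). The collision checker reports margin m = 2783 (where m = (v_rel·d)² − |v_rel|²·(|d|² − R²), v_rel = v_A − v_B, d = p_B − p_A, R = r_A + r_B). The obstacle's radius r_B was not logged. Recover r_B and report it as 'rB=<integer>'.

m = 2783
d = (-11, -9);  v_rel = (0, -11),  |v_rel|² = 121
v_rel×d = (0)·(-9) − (-11)·(-11) = -121
since m = R²·121 − (-121)²:  R² = (14641 + 2783) / 121 = 144
R = √144 = 12  ⇒  r_B = 12 − 8 = 4

rB=4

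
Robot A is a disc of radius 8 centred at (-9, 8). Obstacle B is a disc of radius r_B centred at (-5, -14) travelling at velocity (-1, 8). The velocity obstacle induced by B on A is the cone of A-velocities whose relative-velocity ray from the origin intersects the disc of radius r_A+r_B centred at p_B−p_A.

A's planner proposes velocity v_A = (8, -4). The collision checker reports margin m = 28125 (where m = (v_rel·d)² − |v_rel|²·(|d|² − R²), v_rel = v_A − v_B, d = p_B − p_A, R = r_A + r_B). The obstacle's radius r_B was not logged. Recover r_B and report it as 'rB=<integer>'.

m = 28125
d = (4, -22);  v_rel = (9, -12),  |v_rel|² = 225
v_rel×d = (9)·(-22) − (-12)·(4) = -150
since m = R²·225 − (-150)²:  R² = (22500 + 28125) / 225 = 225
R = √225 = 15  ⇒  r_B = 15 − 8 = 7

rB=7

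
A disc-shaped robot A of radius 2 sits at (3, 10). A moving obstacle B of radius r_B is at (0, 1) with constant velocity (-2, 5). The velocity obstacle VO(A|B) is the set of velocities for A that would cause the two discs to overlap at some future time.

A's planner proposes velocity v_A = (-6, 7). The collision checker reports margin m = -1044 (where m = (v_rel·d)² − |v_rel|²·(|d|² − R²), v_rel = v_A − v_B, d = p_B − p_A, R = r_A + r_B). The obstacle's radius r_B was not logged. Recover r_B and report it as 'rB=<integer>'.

m = -1044
d = (-3, -9);  v_rel = (-4, 2),  |v_rel|² = 20
v_rel×d = (-4)·(-9) − (2)·(-3) = 42
since m = R²·20 − 42²:  R² = (1764 + -1044) / 20 = 36
R = √36 = 6  ⇒  r_B = 6 − 2 = 4

rB=4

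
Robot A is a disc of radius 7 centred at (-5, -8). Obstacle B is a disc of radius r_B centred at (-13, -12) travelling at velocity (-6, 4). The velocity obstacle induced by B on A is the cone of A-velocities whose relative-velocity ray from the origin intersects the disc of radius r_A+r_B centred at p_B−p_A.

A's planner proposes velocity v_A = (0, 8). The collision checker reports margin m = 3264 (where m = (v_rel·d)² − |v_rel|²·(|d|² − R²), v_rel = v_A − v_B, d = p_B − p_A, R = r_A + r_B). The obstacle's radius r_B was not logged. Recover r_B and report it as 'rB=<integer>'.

m = 3264
d = (-8, -4);  v_rel = (6, 4),  |v_rel|² = 52
v_rel×d = (6)·(-4) − (4)·(-8) = 8
since m = R²·52 − 8²:  R² = (64 + 3264) / 52 = 64
R = √64 = 8  ⇒  r_B = 8 − 7 = 1

rB=1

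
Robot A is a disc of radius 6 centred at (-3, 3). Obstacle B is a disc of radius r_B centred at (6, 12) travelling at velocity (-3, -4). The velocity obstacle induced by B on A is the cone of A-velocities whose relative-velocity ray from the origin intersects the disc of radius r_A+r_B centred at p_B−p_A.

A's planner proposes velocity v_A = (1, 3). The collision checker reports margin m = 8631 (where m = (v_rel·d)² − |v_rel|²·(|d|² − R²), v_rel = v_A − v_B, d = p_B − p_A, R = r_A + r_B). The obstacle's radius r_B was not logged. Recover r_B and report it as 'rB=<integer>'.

m = 8631
d = (9, 9);  v_rel = (4, 7),  |v_rel|² = 65
v_rel×d = (4)·(9) − (7)·(9) = -27
since m = R²·65 − (-27)²:  R² = (729 + 8631) / 65 = 144
R = √144 = 12  ⇒  r_B = 12 − 6 = 6

rB=6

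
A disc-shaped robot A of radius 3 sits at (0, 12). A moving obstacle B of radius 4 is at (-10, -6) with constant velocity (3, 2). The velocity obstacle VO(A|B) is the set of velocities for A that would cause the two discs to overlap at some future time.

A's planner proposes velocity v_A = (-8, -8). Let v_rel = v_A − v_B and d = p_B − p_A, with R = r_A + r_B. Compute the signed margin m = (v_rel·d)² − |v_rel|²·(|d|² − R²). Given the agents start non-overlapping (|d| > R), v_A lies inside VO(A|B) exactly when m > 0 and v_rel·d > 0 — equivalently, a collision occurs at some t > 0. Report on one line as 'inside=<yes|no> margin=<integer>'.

d = (-10, -18),  |d|² = 424;  R = 3+4 = 7,  c = 424−7² = 375
v_rel = (-11, -10),  |v_rel|² = 221;  v_rel·d = (-11)·(-10) + (-10)·(-18) = 290
221·t² − 580·t + 375 = 0  ⇒  m = 290² − 221·375 = 1225
m = 1225 > 0,  v_rel·d = 290 > 0  ⇒  inside

inside=yes margin=1225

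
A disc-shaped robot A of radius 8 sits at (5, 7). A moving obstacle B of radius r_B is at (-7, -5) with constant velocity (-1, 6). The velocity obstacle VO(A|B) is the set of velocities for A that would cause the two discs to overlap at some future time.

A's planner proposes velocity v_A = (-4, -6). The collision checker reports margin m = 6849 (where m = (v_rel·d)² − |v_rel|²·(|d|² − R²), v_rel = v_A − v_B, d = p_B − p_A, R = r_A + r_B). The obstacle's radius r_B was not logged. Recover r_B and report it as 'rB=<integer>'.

m = 6849
d = (-12, -12);  v_rel = (-3, -12),  |v_rel|² = 153
v_rel×d = (-3)·(-12) − (-12)·(-12) = -108
since m = R²·153 − (-108)²:  R² = (11664 + 6849) / 153 = 121
R = √121 = 11  ⇒  r_B = 11 − 8 = 3

rB=3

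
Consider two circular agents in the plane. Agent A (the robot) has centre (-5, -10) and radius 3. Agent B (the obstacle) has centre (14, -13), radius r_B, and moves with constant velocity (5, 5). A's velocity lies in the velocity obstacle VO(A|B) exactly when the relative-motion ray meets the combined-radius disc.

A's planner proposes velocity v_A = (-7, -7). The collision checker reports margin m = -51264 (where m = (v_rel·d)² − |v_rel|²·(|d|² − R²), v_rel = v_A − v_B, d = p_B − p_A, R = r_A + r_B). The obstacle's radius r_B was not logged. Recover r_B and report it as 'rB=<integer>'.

m = -51264
d = (19, -3);  v_rel = (-12, -12),  |v_rel|² = 288
v_rel×d = (-12)·(-3) − (-12)·(19) = 264
since m = R²·288 − 264²:  R² = (69696 + -51264) / 288 = 64
R = √64 = 8  ⇒  r_B = 8 − 3 = 5

rB=5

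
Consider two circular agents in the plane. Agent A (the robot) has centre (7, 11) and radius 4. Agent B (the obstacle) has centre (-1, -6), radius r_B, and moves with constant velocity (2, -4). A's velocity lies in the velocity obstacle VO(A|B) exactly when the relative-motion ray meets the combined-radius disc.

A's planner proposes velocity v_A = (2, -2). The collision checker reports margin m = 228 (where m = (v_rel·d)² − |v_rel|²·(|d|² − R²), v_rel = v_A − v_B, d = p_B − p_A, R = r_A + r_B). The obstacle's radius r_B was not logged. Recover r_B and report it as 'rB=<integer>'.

m = 228
d = (-8, -17);  v_rel = (0, 2),  |v_rel|² = 4
v_rel×d = (0)·(-17) − (2)·(-8) = 16
since m = R²·4 − 16²:  R² = (256 + 228) / 4 = 121
R = √121 = 11  ⇒  r_B = 11 − 4 = 7

rB=7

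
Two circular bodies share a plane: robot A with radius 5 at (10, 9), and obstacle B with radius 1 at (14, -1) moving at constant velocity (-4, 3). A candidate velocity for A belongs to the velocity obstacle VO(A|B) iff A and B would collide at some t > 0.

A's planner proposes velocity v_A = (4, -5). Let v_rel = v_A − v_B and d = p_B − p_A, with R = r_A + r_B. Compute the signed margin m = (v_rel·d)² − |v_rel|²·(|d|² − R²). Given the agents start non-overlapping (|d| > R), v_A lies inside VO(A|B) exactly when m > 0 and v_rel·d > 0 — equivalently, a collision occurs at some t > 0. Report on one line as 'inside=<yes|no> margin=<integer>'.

d = (4, -10),  |d|² = 116;  R = 5+1 = 6,  c = 116−6² = 80
v_rel = (8, -8),  |v_rel|² = 128;  v_rel·d = (8)·(4) + (-8)·(-10) = 112
128·t² − 224·t + 80 = 0  ⇒  m = 112² − 128·80 = 2304
m = 2304 > 0,  v_rel·d = 112 > 0  ⇒  inside

inside=yes margin=2304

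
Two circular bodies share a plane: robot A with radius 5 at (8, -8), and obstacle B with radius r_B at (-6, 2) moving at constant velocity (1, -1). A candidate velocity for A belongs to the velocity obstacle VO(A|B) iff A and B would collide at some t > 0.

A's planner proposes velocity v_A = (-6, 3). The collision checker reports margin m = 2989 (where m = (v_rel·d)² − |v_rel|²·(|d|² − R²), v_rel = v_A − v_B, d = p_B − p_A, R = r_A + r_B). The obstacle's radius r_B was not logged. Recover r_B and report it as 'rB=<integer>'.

m = 2989
d = (-14, 10);  v_rel = (-7, 4),  |v_rel|² = 65
v_rel×d = (-7)·(10) − (4)·(-14) = -14
since m = R²·65 − (-14)²:  R² = (196 + 2989) / 65 = 49
R = √49 = 7  ⇒  r_B = 7 − 5 = 2

rB=2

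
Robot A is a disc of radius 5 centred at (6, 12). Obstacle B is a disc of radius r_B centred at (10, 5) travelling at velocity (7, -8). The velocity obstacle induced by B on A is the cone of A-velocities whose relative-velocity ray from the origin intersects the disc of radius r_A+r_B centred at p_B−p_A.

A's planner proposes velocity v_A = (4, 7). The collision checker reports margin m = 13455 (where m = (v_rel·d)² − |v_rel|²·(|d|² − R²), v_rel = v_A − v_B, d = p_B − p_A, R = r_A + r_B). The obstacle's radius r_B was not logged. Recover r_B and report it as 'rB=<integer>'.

m = 13455
d = (4, -7);  v_rel = (-3, 15),  |v_rel|² = 234
v_rel×d = (-3)·(-7) − (15)·(4) = -39
since m = R²·234 − (-39)²:  R² = (1521 + 13455) / 234 = 64
R = √64 = 8  ⇒  r_B = 8 − 5 = 3

rB=3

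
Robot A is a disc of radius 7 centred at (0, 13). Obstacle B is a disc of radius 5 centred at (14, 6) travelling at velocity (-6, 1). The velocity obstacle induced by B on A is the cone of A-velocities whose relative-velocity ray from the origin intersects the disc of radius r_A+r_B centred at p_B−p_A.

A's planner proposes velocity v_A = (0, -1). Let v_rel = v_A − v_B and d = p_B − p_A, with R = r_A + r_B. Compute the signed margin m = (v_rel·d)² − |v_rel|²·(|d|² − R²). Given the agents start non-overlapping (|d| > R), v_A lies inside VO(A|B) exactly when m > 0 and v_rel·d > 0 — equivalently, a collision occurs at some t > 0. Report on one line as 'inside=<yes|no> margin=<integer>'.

d = (14, -7),  |d|² = 245;  R = 7+5 = 12,  c = 245−12² = 101
v_rel = (6, -2),  |v_rel|² = 40;  v_rel·d = (6)·(14) + (-2)·(-7) = 98
40·t² − 196·t + 101 = 0  ⇒  m = 98² − 40·101 = 5564
m = 5564 > 0,  v_rel·d = 98 > 0  ⇒  inside

inside=yes margin=5564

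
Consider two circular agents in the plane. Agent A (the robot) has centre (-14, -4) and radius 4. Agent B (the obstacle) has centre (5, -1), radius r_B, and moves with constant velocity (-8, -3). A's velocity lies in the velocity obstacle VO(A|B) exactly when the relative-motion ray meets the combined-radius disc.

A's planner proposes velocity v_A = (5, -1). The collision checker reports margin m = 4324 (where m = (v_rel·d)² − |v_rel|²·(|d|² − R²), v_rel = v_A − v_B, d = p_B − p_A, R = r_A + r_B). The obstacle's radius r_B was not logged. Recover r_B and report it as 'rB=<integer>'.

m = 4324
d = (19, 3);  v_rel = (13, 2),  |v_rel|² = 173
v_rel×d = (13)·(3) − (2)·(19) = 1
since m = R²·173 − 1²:  R² = (1 + 4324) / 173 = 25
R = √25 = 5  ⇒  r_B = 5 − 4 = 1

rB=1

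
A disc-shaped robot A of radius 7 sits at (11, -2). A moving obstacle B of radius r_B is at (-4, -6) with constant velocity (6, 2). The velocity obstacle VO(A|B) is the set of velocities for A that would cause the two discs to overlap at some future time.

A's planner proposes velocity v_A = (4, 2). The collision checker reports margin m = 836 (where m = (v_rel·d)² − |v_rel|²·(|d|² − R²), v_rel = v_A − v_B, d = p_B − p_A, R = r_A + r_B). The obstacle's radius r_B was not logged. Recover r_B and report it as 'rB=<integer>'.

m = 836
d = (-15, -4);  v_rel = (-2, 0),  |v_rel|² = 4
v_rel×d = (-2)·(-4) − (0)·(-15) = 8
since m = R²·4 − 8²:  R² = (64 + 836) / 4 = 225
R = √225 = 15  ⇒  r_B = 15 − 7 = 8

rB=8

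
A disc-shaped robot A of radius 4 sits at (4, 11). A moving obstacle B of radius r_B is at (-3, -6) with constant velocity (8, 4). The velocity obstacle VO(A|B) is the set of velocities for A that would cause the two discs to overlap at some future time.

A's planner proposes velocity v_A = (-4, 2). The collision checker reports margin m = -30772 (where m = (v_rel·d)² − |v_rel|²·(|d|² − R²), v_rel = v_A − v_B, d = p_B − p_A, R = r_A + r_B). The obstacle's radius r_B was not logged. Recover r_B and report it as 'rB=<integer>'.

m = -30772
d = (-7, -17);  v_rel = (-12, -2),  |v_rel|² = 148
v_rel×d = (-12)·(-17) − (-2)·(-7) = 190
since m = R²·148 − 190²:  R² = (36100 + -30772) / 148 = 36
R = √36 = 6  ⇒  r_B = 6 − 4 = 2

rB=2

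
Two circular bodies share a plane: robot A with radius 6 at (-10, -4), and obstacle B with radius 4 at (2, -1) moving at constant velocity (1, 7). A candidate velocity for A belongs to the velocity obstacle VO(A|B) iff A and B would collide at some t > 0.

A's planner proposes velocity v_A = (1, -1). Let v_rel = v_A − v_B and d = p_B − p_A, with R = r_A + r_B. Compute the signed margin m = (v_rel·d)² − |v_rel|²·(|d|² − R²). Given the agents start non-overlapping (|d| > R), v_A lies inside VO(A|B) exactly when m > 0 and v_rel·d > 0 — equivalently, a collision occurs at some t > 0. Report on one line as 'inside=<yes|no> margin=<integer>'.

d = (12, 3),  |d|² = 153;  R = 6+4 = 10,  c = 153−10² = 53
v_rel = (0, -8),  |v_rel|² = 64;  v_rel·d = (0)·(12) + (-8)·(3) = -24
64·t² + 48·t + 53 = 0  ⇒  m = (-24)² − 64·53 = -2816
m = -2816 < 0,  v_rel·d = -24 < 0  ⇒  outside

inside=no margin=-2816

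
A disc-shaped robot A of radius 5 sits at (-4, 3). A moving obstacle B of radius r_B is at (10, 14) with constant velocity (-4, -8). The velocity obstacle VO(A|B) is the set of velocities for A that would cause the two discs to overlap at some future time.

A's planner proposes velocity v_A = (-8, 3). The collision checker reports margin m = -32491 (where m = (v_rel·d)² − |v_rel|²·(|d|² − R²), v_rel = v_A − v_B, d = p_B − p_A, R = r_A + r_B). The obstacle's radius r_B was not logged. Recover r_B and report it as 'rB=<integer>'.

m = -32491
d = (14, 11);  v_rel = (-4, 11),  |v_rel|² = 137
v_rel×d = (-4)·(11) − (11)·(14) = -198
since m = R²·137 − (-198)²:  R² = (39204 + -32491) / 137 = 49
R = √49 = 7  ⇒  r_B = 7 − 5 = 2

rB=2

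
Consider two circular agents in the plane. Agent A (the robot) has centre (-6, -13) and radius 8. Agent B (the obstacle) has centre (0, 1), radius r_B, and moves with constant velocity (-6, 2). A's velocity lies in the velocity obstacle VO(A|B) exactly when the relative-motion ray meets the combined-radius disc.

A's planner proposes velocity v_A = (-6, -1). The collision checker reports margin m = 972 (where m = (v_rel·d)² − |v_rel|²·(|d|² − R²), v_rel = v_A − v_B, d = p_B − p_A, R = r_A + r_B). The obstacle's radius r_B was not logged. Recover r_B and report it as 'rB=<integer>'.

m = 972
d = (6, 14);  v_rel = (0, -3),  |v_rel|² = 9
v_rel×d = (0)·(14) − (-3)·(6) = 18
since m = R²·9 − 18²:  R² = (324 + 972) / 9 = 144
R = √144 = 12  ⇒  r_B = 12 − 8 = 4

rB=4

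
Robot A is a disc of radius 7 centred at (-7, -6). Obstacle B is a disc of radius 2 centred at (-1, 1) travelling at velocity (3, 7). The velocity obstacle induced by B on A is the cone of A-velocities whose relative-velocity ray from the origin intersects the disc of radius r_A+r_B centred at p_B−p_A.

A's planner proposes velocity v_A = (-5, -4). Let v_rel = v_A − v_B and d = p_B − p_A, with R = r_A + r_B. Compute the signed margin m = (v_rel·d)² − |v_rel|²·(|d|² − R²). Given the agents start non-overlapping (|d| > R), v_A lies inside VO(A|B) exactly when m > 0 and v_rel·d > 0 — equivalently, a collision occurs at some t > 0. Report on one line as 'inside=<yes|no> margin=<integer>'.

d = (6, 7),  |d|² = 85;  R = 7+2 = 9,  c = 85−9² = 4
v_rel = (-8, -11),  |v_rel|² = 185;  v_rel·d = (-8)·(6) + (-11)·(7) = -125
185·t² + 250·t + 4 = 0  ⇒  m = (-125)² − 185·4 = 14885
m = 14885 > 0,  v_rel·d = -125 < 0  ⇒  outside

inside=no margin=14885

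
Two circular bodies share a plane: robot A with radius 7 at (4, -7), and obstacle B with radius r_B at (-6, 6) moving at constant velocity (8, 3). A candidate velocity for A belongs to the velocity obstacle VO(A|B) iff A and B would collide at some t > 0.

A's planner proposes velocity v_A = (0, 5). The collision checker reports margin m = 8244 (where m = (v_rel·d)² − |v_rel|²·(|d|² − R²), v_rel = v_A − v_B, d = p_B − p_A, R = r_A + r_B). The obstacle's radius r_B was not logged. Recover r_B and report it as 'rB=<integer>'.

m = 8244
d = (-10, 13);  v_rel = (-8, 2),  |v_rel|² = 68
v_rel×d = (-8)·(13) − (2)·(-10) = -84
since m = R²·68 − (-84)²:  R² = (7056 + 8244) / 68 = 225
R = √225 = 15  ⇒  r_B = 15 − 7 = 8

rB=8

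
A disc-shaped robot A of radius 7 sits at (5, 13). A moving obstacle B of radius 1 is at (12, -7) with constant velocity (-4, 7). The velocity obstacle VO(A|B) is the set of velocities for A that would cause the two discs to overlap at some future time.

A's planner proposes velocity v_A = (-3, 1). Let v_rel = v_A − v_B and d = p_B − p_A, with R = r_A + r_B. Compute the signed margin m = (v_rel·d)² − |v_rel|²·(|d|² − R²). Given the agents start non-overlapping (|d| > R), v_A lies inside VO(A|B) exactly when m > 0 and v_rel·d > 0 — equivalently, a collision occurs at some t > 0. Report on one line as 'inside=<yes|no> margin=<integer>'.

d = (7, -20),  |d|² = 449;  R = 7+1 = 8,  c = 449−8² = 385
v_rel = (1, -6),  |v_rel|² = 37;  v_rel·d = (1)·(7) + (-6)·(-20) = 127
37·t² − 254·t + 385 = 0  ⇒  m = 127² − 37·385 = 1884
m = 1884 > 0,  v_rel·d = 127 > 0  ⇒  inside

inside=yes margin=1884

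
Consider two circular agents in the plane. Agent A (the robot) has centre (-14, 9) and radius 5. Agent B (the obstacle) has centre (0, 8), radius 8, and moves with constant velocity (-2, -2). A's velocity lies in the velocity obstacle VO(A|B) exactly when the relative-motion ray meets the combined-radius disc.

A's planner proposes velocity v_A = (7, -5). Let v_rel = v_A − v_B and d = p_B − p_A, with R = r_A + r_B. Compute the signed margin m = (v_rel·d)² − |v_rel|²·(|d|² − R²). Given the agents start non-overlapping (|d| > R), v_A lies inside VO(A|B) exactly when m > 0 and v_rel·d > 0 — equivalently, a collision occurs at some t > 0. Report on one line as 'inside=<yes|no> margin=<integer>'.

d = (14, -1),  |d|² = 197;  R = 5+8 = 13,  c = 197−13² = 28
v_rel = (9, -3),  |v_rel|² = 90;  v_rel·d = (9)·(14) + (-3)·(-1) = 129
90·t² − 258·t + 28 = 0  ⇒  m = 129² − 90·28 = 14121
m = 14121 > 0,  v_rel·d = 129 > 0  ⇒  inside

inside=yes margin=14121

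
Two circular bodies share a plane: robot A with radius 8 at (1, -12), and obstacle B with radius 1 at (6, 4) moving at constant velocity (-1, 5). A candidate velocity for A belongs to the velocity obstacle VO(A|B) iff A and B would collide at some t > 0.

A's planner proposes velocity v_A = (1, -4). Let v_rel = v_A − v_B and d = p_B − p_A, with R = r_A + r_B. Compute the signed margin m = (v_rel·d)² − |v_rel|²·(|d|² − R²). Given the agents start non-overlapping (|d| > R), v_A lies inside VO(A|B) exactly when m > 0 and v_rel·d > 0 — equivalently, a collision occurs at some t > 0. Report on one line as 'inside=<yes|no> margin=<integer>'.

d = (5, 16),  |d|² = 281;  R = 8+1 = 9,  c = 281−9² = 200
v_rel = (2, -9),  |v_rel|² = 85;  v_rel·d = (2)·(5) + (-9)·(16) = -134
85·t² + 268·t + 200 = 0  ⇒  m = (-134)² − 85·200 = 956
m = 956 > 0,  v_rel·d = -134 < 0  ⇒  outside

inside=no margin=956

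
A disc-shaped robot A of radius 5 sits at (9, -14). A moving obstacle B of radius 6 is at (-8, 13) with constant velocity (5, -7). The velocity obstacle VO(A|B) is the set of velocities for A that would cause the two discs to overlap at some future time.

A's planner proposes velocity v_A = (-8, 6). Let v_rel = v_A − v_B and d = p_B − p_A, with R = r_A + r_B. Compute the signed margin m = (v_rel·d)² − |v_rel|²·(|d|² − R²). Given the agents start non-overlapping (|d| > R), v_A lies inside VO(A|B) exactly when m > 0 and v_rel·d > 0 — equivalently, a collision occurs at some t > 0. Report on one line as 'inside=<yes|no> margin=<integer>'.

d = (-17, 27),  |d|² = 1018;  R = 5+6 = 11,  c = 1018−11² = 897
v_rel = (-13, 13),  |v_rel|² = 338;  v_rel·d = (-13)·(-17) + (13)·(27) = 572
338·t² − 1144·t + 897 = 0  ⇒  m = 572² − 338·897 = 23998
m = 23998 > 0,  v_rel·d = 572 > 0  ⇒  inside

inside=yes margin=23998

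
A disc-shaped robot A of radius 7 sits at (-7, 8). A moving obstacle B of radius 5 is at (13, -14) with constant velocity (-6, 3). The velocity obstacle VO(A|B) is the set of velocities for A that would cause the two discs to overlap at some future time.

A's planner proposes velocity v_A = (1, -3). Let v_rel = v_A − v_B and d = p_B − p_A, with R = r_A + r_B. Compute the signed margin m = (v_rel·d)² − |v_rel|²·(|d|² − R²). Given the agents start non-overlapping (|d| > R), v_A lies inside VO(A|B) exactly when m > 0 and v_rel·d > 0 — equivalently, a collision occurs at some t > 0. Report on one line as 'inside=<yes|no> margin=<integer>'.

d = (20, -22),  |d|² = 884;  R = 7+5 = 12,  c = 884−12² = 740
v_rel = (7, -6),  |v_rel|² = 85;  v_rel·d = (7)·(20) + (-6)·(-22) = 272
85·t² − 544·t + 740 = 0  ⇒  m = 272² − 85·740 = 11084
m = 11084 > 0,  v_rel·d = 272 > 0  ⇒  inside

inside=yes margin=11084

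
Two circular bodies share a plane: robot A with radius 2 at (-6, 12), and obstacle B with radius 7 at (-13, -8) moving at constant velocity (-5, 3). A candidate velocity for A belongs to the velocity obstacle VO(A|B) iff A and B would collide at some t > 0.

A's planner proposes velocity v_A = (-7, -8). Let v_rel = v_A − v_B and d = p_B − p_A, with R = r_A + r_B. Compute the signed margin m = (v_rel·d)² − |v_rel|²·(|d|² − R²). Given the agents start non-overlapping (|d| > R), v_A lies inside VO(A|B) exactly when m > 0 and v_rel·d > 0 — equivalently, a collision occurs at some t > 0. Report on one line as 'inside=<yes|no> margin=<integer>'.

d = (-7, -20),  |d|² = 449;  R = 2+7 = 9,  c = 449−9² = 368
v_rel = (-2, -11),  |v_rel|² = 125;  v_rel·d = (-2)·(-7) + (-11)·(-20) = 234
125·t² − 468·t + 368 = 0  ⇒  m = 234² − 125·368 = 8756
m = 8756 > 0,  v_rel·d = 234 > 0  ⇒  inside

inside=yes margin=8756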